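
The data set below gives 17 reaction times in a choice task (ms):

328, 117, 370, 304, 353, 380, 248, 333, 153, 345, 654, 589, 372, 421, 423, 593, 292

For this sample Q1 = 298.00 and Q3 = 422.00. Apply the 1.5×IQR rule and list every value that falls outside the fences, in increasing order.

IQR = Q3 − Q1 = 422.00 − 298.00 = 124.00.
Lower fence = Q1 − 1.5·IQR = 298.00 − 186.00 = 112.00.
Upper fence = Q3 + 1.5·IQR = 422.00 + 186.00 = 608.00.
654 > 608.00 → outlier.
All remaining values lie within [112.00, 608.00].

654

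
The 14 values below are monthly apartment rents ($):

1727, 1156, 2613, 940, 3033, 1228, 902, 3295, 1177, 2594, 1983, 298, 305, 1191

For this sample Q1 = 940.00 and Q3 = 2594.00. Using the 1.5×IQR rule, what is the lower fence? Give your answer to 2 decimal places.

IQR = Q3 − Q1 = 2594.00 − 940.00 = 1654.00.
Lower fence = Q1 − 1.5·IQR = 940.00 − 2481.00 = -1541.00.
Upper fence = Q3 + 1.5·IQR = 2594.00 + 2481.00 = 5075.00.

-1541.00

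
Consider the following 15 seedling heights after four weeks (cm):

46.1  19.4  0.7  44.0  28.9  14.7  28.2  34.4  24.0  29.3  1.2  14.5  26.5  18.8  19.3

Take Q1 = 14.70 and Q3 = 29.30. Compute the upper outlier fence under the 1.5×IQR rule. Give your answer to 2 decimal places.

51.20

IQR = Q3 − Q1 = 29.30 − 14.70 = 14.60.
Lower fence = Q1 − 1.5·IQR = 14.70 − 21.90 = -7.20.
Upper fence = Q3 + 1.5·IQR = 29.30 + 21.90 = 51.20.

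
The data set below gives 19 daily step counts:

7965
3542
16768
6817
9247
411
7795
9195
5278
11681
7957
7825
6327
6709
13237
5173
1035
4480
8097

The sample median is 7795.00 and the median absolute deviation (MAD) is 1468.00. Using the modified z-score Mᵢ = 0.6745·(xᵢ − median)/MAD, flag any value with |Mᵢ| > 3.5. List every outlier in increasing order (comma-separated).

|Mᵢ| > 3.5 ⇔ |xᵢ − 7795.00| > 3.5·1468.00/0.6745 = 7617.49.
So outliers lie outside [177.51, 15412.49].
16768: M = 4.12 → outlier.

16768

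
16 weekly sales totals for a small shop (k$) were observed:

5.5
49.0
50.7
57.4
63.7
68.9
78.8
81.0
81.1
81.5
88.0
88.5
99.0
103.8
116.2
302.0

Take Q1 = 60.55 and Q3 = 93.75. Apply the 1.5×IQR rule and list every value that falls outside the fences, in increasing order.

5.5, 302.0

IQR = Q3 − Q1 = 93.75 − 60.55 = 33.20.
Lower fence = Q1 − 1.5·IQR = 60.55 − 49.80 = 10.75.
Upper fence = Q3 + 1.5·IQR = 93.75 + 49.80 = 143.55.
5.5 < 10.75 → outlier.
302.0 > 143.55 → outlier.
All remaining values lie within [10.75, 143.55].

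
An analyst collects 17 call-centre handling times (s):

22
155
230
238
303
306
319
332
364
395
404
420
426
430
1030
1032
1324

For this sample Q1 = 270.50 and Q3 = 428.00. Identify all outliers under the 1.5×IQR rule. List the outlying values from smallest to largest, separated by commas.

22, 1030, 1032, 1324

IQR = Q3 − Q1 = 428.00 − 270.50 = 157.50.
Lower fence = Q1 − 1.5·IQR = 270.50 − 236.25 = 34.25.
Upper fence = Q3 + 1.5·IQR = 428.00 + 236.25 = 664.25.
22 < 34.25 → outlier.
1030 > 664.25 → outlier.
1032 > 664.25 → outlier.
1324 > 664.25 → outlier.
All remaining values lie within [34.25, 664.25].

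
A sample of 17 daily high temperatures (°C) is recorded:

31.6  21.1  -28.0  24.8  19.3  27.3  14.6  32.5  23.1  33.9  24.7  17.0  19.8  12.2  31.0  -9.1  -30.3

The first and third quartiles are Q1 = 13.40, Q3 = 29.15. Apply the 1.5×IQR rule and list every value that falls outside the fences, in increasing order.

IQR = Q3 − Q1 = 29.15 − 13.40 = 15.75.
Lower fence = Q1 − 1.5·IQR = 13.40 − 23.625 = -10.225.
Upper fence = Q3 + 1.5·IQR = 29.15 + 23.625 = 52.775.
-30.3 < -10.225 → outlier.
-28.0 < -10.225 → outlier.
All remaining values lie within [-10.225, 52.775].

-30.3, -28.0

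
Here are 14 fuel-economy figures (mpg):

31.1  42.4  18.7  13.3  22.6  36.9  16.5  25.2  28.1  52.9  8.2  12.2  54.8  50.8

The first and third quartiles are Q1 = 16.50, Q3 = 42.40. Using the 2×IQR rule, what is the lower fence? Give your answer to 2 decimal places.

IQR = Q3 − Q1 = 42.40 − 16.50 = 25.90.
Lower fence = Q1 − 2·IQR = 16.50 − 51.80 = -35.30.
Upper fence = Q3 + 2·IQR = 42.40 + 51.80 = 94.20.

-35.30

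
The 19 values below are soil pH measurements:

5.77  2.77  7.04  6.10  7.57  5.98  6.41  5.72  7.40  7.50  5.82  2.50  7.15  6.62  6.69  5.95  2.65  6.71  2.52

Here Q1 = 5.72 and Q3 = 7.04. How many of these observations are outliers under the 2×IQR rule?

IQR = 1.32; fences at 5.72 − 2.64 = 3.08 and 7.04 + 2.64 = 9.68.
Outside the cutoffs: 2.50, 2.52, 2.65, 2.77.

4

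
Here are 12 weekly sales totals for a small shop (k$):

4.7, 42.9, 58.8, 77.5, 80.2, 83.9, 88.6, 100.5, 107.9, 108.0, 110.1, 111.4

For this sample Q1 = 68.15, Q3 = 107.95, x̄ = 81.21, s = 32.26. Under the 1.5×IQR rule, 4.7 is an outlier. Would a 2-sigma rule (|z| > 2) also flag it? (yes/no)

z = (4.7 − 81.21) / 32.26 = -2.37.
|z| = 2.37 > 2.

yes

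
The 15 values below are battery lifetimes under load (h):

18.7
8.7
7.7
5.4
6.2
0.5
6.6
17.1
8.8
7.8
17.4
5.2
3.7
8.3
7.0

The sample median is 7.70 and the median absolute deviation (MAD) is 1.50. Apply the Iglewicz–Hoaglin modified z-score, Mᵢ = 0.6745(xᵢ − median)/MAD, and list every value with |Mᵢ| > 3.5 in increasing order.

|Mᵢ| > 3.5 ⇔ |xᵢ − 7.70| > 3.5·1.50/0.6745 = 7.78.
So outliers lie outside [-0.08, 15.48].
17.1: M = 4.23 → outlier.
17.4: M = 4.36 → outlier.
18.7: M = 4.95 → outlier.

17.1, 17.4, 18.7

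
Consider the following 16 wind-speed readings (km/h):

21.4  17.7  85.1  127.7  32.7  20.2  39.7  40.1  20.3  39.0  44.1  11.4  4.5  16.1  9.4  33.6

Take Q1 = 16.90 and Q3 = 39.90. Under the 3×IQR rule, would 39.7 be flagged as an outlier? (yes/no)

IQR = Q3 − Q1 = 39.90 − 16.90 = 23.00.
Lower fence = Q1 − 3·IQR = 16.90 − 69.00 = -52.10.
Upper fence = Q3 + 3·IQR = 39.90 + 69.00 = 108.90.
39.7 lies within [-52.10, 108.90].

no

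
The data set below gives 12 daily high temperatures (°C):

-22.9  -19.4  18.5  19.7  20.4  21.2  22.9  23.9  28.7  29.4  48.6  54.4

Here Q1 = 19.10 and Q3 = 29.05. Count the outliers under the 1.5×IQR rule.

4

IQR = 9.95; fences at 19.10 − 14.925 = 4.175 and 29.05 + 14.925 = 43.975.
Outside the cutoffs: -22.9, -19.4, 48.6, 54.4.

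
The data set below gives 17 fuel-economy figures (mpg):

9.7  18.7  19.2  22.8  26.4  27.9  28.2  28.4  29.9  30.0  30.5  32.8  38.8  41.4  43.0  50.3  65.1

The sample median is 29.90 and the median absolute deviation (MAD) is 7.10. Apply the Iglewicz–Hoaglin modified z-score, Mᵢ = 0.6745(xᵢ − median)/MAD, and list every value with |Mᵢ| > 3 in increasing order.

65.1

|Mᵢ| > 3 ⇔ |xᵢ − 29.90| > 3·7.10/0.6745 = 31.58.
So outliers lie outside [-1.68, 61.48].
65.1: M = 3.34 → outlier.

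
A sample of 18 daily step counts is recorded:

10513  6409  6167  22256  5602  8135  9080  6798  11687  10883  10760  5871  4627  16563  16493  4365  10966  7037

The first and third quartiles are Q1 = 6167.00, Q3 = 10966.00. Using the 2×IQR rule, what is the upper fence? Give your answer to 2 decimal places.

20564.00

IQR = Q3 − Q1 = 10966.00 − 6167.00 = 4799.00.
Lower fence = Q1 − 2·IQR = 6167.00 − 9598.00 = -3431.00.
Upper fence = Q3 + 2·IQR = 10966.00 + 9598.00 = 20564.00.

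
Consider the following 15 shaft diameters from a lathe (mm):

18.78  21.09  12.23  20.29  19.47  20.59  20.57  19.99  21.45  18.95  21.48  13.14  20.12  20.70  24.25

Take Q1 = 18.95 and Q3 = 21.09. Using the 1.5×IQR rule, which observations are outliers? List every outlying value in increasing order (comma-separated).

12.23, 13.14

IQR = Q3 − Q1 = 21.09 − 18.95 = 2.14.
Lower fence = Q1 − 1.5·IQR = 18.95 − 3.21 = 15.74.
Upper fence = Q3 + 1.5·IQR = 21.09 + 3.21 = 24.30.
12.23 < 15.74 → outlier.
13.14 < 15.74 → outlier.
All remaining values lie within [15.74, 24.30].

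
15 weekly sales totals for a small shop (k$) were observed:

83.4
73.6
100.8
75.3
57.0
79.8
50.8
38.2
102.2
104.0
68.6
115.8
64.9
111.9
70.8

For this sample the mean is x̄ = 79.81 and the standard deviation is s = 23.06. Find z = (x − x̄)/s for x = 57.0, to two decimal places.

z = (57.0 − 79.81) / 23.06 = -0.99.

-0.99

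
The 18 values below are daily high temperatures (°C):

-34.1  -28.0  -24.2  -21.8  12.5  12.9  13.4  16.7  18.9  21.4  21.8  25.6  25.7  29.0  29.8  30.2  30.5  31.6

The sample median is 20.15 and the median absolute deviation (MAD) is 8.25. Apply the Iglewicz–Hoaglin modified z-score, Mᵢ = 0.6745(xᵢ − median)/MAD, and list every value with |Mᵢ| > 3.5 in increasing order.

|Mᵢ| > 3.5 ⇔ |xᵢ − 20.15| > 3.5·8.25/0.6745 = 42.81.
So outliers lie outside [-22.66, 62.96].
-34.1: M = -4.44 → outlier.
-28.0: M = -3.94 → outlier.
-24.2: M = -3.63 → outlier.

-34.1, -28.0, -24.2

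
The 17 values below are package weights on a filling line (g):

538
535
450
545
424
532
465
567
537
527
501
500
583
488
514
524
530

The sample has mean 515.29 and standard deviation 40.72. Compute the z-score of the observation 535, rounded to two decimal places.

z = (535 − 515.29) / 40.72 = 0.48.

0.48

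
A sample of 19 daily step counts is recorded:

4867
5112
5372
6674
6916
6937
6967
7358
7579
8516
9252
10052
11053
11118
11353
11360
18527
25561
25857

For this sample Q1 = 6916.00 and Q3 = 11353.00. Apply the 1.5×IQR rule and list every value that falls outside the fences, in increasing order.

18527, 25561, 25857

IQR = Q3 − Q1 = 11353.00 − 6916.00 = 4437.00.
Lower fence = Q1 − 1.5·IQR = 6916.00 − 6655.50 = 260.50.
Upper fence = Q3 + 1.5·IQR = 11353.00 + 6655.50 = 18008.50.
18527 > 18008.50 → outlier.
25561 > 18008.50 → outlier.
25857 > 18008.50 → outlier.
All remaining values lie within [260.50, 18008.50].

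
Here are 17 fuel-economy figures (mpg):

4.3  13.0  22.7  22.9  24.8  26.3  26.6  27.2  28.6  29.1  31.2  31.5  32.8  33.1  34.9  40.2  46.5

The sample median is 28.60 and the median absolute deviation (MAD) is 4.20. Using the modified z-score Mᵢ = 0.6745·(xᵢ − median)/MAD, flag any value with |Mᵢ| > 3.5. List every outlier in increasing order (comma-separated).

|Mᵢ| > 3.5 ⇔ |xᵢ − 28.60| > 3.5·4.20/0.6745 = 21.79.
So outliers lie outside [6.81, 50.39].
4.3: M = -3.90 → outlier.

4.3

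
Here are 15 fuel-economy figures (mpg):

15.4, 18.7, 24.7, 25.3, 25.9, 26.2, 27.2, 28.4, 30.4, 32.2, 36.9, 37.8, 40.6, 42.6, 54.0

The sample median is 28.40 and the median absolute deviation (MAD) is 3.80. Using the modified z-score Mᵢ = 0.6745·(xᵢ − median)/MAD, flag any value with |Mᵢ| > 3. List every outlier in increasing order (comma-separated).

54.0

|Mᵢ| > 3 ⇔ |xᵢ − 28.40| > 3·3.80/0.6745 = 16.90.
So outliers lie outside [11.50, 45.30].
54.0: M = 4.54 → outlier.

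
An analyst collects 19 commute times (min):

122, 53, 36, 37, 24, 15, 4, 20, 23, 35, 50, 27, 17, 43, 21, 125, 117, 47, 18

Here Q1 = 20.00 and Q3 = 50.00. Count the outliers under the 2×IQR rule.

IQR = 30.00; fences at 20.00 − 60.00 = -40.00 and 50.00 + 60.00 = 110.00.
Outside the cutoffs: 117, 122, 125.

3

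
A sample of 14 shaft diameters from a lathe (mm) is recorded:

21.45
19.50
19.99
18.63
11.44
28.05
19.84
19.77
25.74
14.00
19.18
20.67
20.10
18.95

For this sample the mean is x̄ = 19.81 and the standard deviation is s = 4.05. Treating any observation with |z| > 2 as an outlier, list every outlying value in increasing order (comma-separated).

11.44, 28.05

Cutoffs at x̄ ± 2s: 19.81 ± 2·4.05 = [11.71, 27.91].
11.44: z = -2.07, |z| > 2 → outlier.
28.05: z = 2.03, |z| > 2 → outlier.
Every other value lies within [11.71, 27.91].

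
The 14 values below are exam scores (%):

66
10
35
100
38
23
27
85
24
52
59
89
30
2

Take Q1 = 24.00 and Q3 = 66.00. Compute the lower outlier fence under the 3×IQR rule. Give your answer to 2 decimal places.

-102.00

IQR = Q3 − Q1 = 66.00 − 24.00 = 42.00.
Lower fence = Q1 − 3·IQR = 24.00 − 126.00 = -102.00.
Upper fence = Q3 + 3·IQR = 66.00 + 126.00 = 192.00.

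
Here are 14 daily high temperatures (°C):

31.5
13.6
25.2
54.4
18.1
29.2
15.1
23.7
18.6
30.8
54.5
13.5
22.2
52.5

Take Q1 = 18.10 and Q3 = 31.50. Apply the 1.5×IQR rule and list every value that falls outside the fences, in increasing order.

IQR = Q3 − Q1 = 31.50 − 18.10 = 13.40.
Lower fence = Q1 − 1.5·IQR = 18.10 − 20.10 = -2.00.
Upper fence = Q3 + 1.5·IQR = 31.50 + 20.10 = 51.60.
52.5 > 51.60 → outlier.
54.4 > 51.60 → outlier.
54.5 > 51.60 → outlier.
All remaining values lie within [-2.00, 51.60].

52.5, 54.4, 54.5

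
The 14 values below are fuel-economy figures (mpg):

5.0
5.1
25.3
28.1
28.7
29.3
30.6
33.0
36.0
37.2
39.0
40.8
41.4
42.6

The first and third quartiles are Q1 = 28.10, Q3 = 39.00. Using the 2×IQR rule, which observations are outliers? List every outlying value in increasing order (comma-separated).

IQR = Q3 − Q1 = 39.00 − 28.10 = 10.90.
Lower fence = Q1 − 2·IQR = 28.10 − 21.80 = 6.30.
Upper fence = Q3 + 2·IQR = 39.00 + 21.80 = 60.80.
5.0 < 6.30 → outlier.
5.1 < 6.30 → outlier.
All remaining values lie within [6.30, 60.80].

5.0, 5.1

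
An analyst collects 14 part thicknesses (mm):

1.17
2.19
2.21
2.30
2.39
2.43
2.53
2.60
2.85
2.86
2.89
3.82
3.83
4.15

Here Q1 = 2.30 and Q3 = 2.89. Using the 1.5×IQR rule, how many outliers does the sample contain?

IQR = 0.59; fences at 2.30 − 0.885 = 1.415 and 2.89 + 0.885 = 3.775.
Outside the cutoffs: 1.17, 3.82, 3.83, 4.15.

4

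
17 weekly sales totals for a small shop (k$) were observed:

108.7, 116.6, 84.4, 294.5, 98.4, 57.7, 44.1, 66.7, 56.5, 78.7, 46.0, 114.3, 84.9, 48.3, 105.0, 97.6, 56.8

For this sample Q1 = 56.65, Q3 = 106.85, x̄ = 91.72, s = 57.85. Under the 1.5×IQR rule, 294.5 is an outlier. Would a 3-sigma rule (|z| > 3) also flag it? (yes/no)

z = (294.5 − 91.72) / 57.85 = 3.51.
|z| = 3.51 > 3.

yes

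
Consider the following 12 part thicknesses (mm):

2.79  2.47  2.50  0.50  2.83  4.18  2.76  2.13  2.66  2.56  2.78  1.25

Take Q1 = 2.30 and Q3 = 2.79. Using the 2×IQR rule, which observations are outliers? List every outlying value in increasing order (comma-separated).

IQR = Q3 − Q1 = 2.79 − 2.30 = 0.49.
Lower fence = Q1 − 2·IQR = 2.30 − 0.98 = 1.32.
Upper fence = Q3 + 2·IQR = 2.79 + 0.98 = 3.77.
0.50 < 1.32 → outlier.
1.25 < 1.32 → outlier.
4.18 > 3.77 → outlier.
All remaining values lie within [1.32, 3.77].

0.50, 1.25, 4.18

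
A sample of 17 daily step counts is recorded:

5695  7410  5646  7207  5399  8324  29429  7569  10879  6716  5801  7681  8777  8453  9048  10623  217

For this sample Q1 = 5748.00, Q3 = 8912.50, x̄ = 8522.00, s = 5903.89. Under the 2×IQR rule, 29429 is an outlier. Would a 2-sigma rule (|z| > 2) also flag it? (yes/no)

z = (29429 − 8522.00) / 5903.89 = 3.54.
|z| = 3.54 > 2.

yes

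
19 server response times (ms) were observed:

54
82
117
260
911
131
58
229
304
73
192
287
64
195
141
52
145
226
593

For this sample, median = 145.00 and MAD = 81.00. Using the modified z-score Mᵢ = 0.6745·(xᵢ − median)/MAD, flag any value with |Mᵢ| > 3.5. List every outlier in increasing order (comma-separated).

593, 911

|Mᵢ| > 3.5 ⇔ |xᵢ − 145.00| > 3.5·81.00/0.6745 = 420.31.
So outliers lie outside [-275.31, 565.31].
593: M = 3.73 → outlier.
911: M = 6.38 → outlier.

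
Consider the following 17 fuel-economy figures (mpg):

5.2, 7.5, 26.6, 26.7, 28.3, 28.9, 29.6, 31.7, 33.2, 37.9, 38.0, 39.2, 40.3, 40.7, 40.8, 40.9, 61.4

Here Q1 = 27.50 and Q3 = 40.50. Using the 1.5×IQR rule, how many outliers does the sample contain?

3

IQR = 13.00; fences at 27.50 − 19.50 = 8.00 and 40.50 + 19.50 = 60.00.
Outside the cutoffs: 5.2, 7.5, 61.4.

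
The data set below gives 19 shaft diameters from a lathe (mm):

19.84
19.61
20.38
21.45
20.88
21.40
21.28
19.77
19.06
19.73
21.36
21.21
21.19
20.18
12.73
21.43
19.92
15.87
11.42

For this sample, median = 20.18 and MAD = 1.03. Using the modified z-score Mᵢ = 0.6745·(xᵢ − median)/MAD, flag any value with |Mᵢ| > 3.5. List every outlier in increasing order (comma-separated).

|Mᵢ| > 3.5 ⇔ |xᵢ − 20.18| > 3.5·1.03/0.6745 = 5.34.
So outliers lie outside [14.84, 25.52].
11.42: M = -5.74 → outlier.
12.73: M = -4.88 → outlier.

11.42, 12.73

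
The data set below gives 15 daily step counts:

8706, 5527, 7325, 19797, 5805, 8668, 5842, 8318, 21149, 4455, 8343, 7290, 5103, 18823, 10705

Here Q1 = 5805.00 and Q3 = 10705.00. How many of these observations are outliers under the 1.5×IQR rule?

IQR = 4900.00; fences at 5805.00 − 7350.00 = -1545.00 and 10705.00 + 7350.00 = 18055.00.
Outside the cutoffs: 18823, 19797, 21149.

3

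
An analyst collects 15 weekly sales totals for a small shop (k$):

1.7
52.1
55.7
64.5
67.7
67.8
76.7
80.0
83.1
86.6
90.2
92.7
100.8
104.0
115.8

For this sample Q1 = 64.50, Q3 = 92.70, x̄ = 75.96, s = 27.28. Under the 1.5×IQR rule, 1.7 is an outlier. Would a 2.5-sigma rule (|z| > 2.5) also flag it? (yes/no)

yes

z = (1.7 − 75.96) / 27.28 = -2.72.
|z| = 2.72 > 2.5.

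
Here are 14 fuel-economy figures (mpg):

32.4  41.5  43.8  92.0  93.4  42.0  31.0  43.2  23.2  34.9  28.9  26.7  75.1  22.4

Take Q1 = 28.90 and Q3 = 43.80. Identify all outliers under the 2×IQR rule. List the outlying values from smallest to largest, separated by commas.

IQR = Q3 − Q1 = 43.80 − 28.90 = 14.90.
Lower fence = Q1 − 2·IQR = 28.90 − 29.80 = -0.90.
Upper fence = Q3 + 2·IQR = 43.80 + 29.80 = 73.60.
75.1 > 73.60 → outlier.
92.0 > 73.60 → outlier.
93.4 > 73.60 → outlier.
All remaining values lie within [-0.90, 73.60].

75.1, 92.0, 93.4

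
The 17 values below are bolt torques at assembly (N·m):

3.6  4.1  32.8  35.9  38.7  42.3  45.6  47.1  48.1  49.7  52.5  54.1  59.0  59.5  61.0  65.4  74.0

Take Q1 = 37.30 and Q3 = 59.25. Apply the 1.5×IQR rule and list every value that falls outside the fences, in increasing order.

3.6, 4.1

IQR = Q3 − Q1 = 59.25 − 37.30 = 21.95.
Lower fence = Q1 − 1.5·IQR = 37.30 − 32.925 = 4.375.
Upper fence = Q3 + 1.5·IQR = 59.25 + 32.925 = 92.175.
3.6 < 4.375 → outlier.
4.1 < 4.375 → outlier.
All remaining values lie within [4.375, 92.175].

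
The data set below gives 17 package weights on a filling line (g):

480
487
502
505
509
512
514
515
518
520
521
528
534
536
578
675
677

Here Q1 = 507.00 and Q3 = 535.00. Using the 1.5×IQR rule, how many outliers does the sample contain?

3

IQR = 28.00; fences at 507.00 − 42.00 = 465.00 and 535.00 + 42.00 = 577.00.
Outside the cutoffs: 578, 675, 677.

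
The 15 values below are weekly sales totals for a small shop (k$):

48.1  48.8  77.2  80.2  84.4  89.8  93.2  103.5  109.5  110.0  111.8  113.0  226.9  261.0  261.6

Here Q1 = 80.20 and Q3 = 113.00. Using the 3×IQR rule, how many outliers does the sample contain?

3

IQR = 32.80; fences at 80.20 − 98.40 = -18.20 and 113.00 + 98.40 = 211.40.
Outside the cutoffs: 226.9, 261.0, 261.6.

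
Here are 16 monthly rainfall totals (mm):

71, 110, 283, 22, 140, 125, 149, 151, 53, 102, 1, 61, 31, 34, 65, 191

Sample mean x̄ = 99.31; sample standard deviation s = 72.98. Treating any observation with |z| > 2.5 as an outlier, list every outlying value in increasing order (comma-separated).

Cutoffs at x̄ ± 2.5s: 99.31 ± 2.5·72.98 = [-83.14, 281.76].
283: z = 2.52, |z| > 2.5 → outlier.
Every other value lies within [-83.14, 281.76].

283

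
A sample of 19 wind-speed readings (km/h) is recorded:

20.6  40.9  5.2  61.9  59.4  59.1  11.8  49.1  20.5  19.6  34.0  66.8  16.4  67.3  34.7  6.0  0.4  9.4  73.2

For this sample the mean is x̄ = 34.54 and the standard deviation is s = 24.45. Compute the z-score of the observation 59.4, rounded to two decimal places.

1.02

z = (59.4 − 34.54) / 24.45 = 1.02.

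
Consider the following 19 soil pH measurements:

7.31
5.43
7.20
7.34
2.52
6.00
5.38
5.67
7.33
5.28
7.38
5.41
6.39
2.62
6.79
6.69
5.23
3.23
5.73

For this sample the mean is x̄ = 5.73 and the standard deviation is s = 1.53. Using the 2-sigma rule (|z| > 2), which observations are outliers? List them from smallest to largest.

Cutoffs at x̄ ± 2s: 5.73 ± 2·1.53 = [2.67, 8.79].
2.52: z = -2.10, |z| > 2 → outlier.
2.62: z = -2.03, |z| > 2 → outlier.
Every other value lies within [2.67, 8.79].

2.52, 2.62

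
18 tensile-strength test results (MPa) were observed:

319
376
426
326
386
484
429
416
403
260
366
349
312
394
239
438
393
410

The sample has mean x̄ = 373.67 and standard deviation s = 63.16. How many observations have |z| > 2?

1

Cutoffs: x̄ ± 2s = [247.35, 499.99].
Outside the cutoffs: 239.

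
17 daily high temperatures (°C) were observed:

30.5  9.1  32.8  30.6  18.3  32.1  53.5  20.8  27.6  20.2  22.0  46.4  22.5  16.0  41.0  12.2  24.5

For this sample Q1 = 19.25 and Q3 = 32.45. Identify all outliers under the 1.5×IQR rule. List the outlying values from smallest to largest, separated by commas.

53.5

IQR = Q3 − Q1 = 32.45 − 19.25 = 13.20.
Lower fence = Q1 − 1.5·IQR = 19.25 − 19.80 = -0.55.
Upper fence = Q3 + 1.5·IQR = 32.45 + 19.80 = 52.25.
53.5 > 52.25 → outlier.
All remaining values lie within [-0.55, 52.25].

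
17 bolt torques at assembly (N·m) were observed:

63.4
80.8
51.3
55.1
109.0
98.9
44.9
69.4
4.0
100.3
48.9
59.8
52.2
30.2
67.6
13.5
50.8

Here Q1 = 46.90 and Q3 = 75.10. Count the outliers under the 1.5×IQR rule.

IQR = 28.20; fences at 46.90 − 42.30 = 4.60 and 75.10 + 42.30 = 117.40.
Outside the cutoffs: 4.0.

1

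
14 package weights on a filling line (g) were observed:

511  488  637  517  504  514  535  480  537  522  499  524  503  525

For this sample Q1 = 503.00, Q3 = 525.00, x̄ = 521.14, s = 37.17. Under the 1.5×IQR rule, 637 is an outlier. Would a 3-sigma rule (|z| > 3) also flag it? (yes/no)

yes

z = (637 − 521.14) / 37.17 = 3.12.
|z| = 3.12 > 3.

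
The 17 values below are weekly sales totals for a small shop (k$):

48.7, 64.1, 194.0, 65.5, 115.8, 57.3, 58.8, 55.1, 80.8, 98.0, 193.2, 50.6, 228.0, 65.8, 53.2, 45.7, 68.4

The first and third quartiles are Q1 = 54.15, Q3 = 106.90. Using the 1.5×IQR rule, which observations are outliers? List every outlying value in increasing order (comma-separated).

193.2, 194.0, 228.0

IQR = Q3 − Q1 = 106.90 − 54.15 = 52.75.
Lower fence = Q1 − 1.5·IQR = 54.15 − 79.125 = -24.975.
Upper fence = Q3 + 1.5·IQR = 106.90 + 79.125 = 186.025.
193.2 > 186.025 → outlier.
194.0 > 186.025 → outlier.
228.0 > 186.025 → outlier.
All remaining values lie within [-24.975, 186.025].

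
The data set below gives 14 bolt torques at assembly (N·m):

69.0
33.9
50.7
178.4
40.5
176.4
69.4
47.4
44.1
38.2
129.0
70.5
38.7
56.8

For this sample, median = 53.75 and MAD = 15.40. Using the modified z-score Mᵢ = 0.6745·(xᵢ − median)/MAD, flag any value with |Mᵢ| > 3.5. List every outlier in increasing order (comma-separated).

176.4, 178.4

|Mᵢ| > 3.5 ⇔ |xᵢ − 53.75| > 3.5·15.40/0.6745 = 79.91.
So outliers lie outside [-26.16, 133.66].
176.4: M = 5.37 → outlier.
178.4: M = 5.46 → outlier.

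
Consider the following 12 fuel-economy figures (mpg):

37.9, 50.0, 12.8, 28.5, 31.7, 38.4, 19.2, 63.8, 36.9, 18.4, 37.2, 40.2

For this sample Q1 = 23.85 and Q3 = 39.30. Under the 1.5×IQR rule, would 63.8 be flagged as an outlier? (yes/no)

IQR = Q3 − Q1 = 39.30 − 23.85 = 15.45.
Lower fence = Q1 − 1.5·IQR = 23.85 − 23.175 = 0.675.
Upper fence = Q3 + 1.5·IQR = 39.30 + 23.175 = 62.475.
63.8 lies above the upper fence.

yes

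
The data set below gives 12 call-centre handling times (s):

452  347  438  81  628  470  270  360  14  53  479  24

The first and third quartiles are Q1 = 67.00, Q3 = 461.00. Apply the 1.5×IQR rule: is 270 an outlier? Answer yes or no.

IQR = Q3 − Q1 = 461.00 − 67.00 = 394.00.
Lower fence = Q1 − 1.5·IQR = 67.00 − 591.00 = -524.00.
Upper fence = Q3 + 1.5·IQR = 461.00 + 591.00 = 1052.00.
270 lies within [-524.00, 1052.00].

no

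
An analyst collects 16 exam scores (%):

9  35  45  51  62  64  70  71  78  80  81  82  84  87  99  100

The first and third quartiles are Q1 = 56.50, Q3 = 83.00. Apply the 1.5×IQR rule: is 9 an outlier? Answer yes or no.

yes

IQR = Q3 − Q1 = 83.00 − 56.50 = 26.50.
Lower fence = Q1 − 1.5·IQR = 56.50 − 39.75 = 16.75.
Upper fence = Q3 + 1.5·IQR = 83.00 + 39.75 = 122.75.
9 lies below the lower fence.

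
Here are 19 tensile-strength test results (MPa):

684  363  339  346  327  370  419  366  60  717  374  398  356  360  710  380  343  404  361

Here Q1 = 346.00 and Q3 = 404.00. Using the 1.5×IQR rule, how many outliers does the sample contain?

4

IQR = 58.00; fences at 346.00 − 87.00 = 259.00 and 404.00 + 87.00 = 491.00.
Outside the cutoffs: 60, 684, 710, 717.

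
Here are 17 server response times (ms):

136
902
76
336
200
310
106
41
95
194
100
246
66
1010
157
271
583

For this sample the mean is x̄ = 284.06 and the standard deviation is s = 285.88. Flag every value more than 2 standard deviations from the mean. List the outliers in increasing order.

902, 1010

Cutoffs at x̄ ± 2s: 284.06 ± 2·285.88 = [-287.70, 855.82].
902: z = 2.16, |z| > 2 → outlier.
1010: z = 2.54, |z| > 2 → outlier.
Every other value lies within [-287.70, 855.82].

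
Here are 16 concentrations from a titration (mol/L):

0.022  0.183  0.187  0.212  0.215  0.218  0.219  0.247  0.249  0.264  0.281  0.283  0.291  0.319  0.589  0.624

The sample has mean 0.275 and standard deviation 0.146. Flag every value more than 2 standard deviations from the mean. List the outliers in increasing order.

Cutoffs at x̄ ± 2s: 0.275 ± 2·0.146 = [-0.017, 0.567].
0.589: z = 2.15, |z| > 2 → outlier.
0.624: z = 2.39, |z| > 2 → outlier.
Every other value lies within [-0.017, 0.567].

0.589, 0.624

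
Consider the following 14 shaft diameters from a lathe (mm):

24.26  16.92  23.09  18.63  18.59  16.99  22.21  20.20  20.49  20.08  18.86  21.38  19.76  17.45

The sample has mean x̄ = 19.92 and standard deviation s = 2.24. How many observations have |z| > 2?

0

Cutoffs: x̄ ± 2s = [15.44, 24.40].
Every value lies within the cutoffs.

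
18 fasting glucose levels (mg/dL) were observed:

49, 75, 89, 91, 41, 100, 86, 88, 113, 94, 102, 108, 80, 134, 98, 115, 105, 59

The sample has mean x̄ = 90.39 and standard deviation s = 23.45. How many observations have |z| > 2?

1

Cutoffs: x̄ ± 2s = [43.49, 137.29].
Outside the cutoffs: 41.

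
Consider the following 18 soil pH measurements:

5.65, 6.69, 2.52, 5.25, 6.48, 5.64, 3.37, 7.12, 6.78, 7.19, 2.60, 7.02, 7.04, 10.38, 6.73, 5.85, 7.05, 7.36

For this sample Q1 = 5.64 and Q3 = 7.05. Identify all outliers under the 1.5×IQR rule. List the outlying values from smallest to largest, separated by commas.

2.52, 2.60, 3.37, 10.38

IQR = Q3 − Q1 = 7.05 − 5.64 = 1.41.
Lower fence = Q1 − 1.5·IQR = 5.64 − 2.115 = 3.525.
Upper fence = Q3 + 1.5·IQR = 7.05 + 2.115 = 9.165.
2.52 < 3.525 → outlier.
2.60 < 3.525 → outlier.
3.37 < 3.525 → outlier.
10.38 > 9.165 → outlier.
All remaining values lie within [3.525, 9.165].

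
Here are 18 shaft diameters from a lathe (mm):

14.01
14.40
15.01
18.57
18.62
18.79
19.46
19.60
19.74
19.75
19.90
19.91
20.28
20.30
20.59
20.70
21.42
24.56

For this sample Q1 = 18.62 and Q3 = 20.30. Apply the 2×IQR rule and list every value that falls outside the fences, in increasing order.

14.01, 14.40, 15.01, 24.56

IQR = Q3 − Q1 = 20.30 − 18.62 = 1.68.
Lower fence = Q1 − 2·IQR = 18.62 − 3.36 = 15.26.
Upper fence = Q3 + 2·IQR = 20.30 + 3.36 = 23.66.
14.01 < 15.26 → outlier.
14.40 < 15.26 → outlier.
15.01 < 15.26 → outlier.
24.56 > 23.66 → outlier.
All remaining values lie within [15.26, 23.66].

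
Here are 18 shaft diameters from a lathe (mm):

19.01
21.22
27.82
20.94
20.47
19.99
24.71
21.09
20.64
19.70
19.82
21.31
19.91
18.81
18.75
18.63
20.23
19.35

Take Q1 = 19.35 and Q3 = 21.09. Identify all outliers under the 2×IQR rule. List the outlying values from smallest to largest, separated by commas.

IQR = Q3 − Q1 = 21.09 − 19.35 = 1.74.
Lower fence = Q1 − 2·IQR = 19.35 − 3.48 = 15.87.
Upper fence = Q3 + 2·IQR = 21.09 + 3.48 = 24.57.
24.71 > 24.57 → outlier.
27.82 > 24.57 → outlier.
All remaining values lie within [15.87, 24.57].

24.71, 27.82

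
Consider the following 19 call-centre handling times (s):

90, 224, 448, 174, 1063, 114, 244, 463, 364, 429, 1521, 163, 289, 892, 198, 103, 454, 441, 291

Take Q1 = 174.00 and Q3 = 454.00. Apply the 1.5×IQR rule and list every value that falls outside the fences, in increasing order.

IQR = Q3 − Q1 = 454.00 − 174.00 = 280.00.
Lower fence = Q1 − 1.5·IQR = 174.00 − 420.00 = -246.00.
Upper fence = Q3 + 1.5·IQR = 454.00 + 420.00 = 874.00.
892 > 874.00 → outlier.
1063 > 874.00 → outlier.
1521 > 874.00 → outlier.
All remaining values lie within [-246.00, 874.00].

892, 1063, 1521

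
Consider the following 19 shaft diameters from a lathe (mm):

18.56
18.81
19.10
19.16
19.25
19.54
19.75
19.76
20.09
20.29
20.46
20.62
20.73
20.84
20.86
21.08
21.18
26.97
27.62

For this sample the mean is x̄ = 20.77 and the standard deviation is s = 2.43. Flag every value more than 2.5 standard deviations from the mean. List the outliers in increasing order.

26.97, 27.62

Cutoffs at x̄ ± 2.5s: 20.77 ± 2.5·2.43 = [14.695, 26.845].
26.97: z = 2.55, |z| > 2.5 → outlier.
27.62: z = 2.82, |z| > 2.5 → outlier.
Every other value lies within [14.695, 26.845].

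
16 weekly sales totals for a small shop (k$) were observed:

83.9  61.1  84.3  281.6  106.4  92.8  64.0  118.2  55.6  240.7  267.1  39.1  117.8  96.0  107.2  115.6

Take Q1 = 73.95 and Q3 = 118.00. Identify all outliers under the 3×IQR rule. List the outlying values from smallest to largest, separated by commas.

IQR = Q3 − Q1 = 118.00 − 73.95 = 44.05.
Lower fence = Q1 − 3·IQR = 73.95 − 132.15 = -58.20.
Upper fence = Q3 + 3·IQR = 118.00 + 132.15 = 250.15.
267.1 > 250.15 → outlier.
281.6 > 250.15 → outlier.
All remaining values lie within [-58.20, 250.15].

267.1, 281.6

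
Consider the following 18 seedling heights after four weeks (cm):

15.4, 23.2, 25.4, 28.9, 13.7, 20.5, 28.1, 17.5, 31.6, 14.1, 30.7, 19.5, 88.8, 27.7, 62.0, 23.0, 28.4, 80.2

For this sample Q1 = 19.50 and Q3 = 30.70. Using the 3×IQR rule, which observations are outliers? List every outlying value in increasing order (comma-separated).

80.2, 88.8

IQR = Q3 − Q1 = 30.70 − 19.50 = 11.20.
Lower fence = Q1 − 3·IQR = 19.50 − 33.60 = -14.10.
Upper fence = Q3 + 3·IQR = 30.70 + 33.60 = 64.30.
80.2 > 64.30 → outlier.
88.8 > 64.30 → outlier.
All remaining values lie within [-14.10, 64.30].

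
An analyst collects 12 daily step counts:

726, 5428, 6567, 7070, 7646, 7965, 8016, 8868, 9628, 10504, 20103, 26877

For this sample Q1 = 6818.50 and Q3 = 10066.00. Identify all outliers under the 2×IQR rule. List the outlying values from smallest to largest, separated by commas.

IQR = Q3 − Q1 = 10066.00 − 6818.50 = 3247.50.
Lower fence = Q1 − 2·IQR = 6818.50 − 6495.00 = 323.50.
Upper fence = Q3 + 2·IQR = 10066.00 + 6495.00 = 16561.00.
20103 > 16561.00 → outlier.
26877 > 16561.00 → outlier.
All remaining values lie within [323.50, 16561.00].

20103, 26877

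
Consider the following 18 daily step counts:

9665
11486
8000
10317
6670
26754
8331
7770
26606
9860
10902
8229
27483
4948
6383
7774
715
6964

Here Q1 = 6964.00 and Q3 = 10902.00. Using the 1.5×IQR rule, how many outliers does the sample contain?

IQR = 3938.00; fences at 6964.00 − 5907.00 = 1057.00 and 10902.00 + 5907.00 = 16809.00.
Outside the cutoffs: 715, 26606, 26754, 27483.

4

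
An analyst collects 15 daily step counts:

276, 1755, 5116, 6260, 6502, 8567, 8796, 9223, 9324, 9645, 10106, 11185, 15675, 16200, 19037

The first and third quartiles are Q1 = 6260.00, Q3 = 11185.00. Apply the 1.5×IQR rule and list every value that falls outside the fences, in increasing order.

IQR = Q3 − Q1 = 11185.00 − 6260.00 = 4925.00.
Lower fence = Q1 − 1.5·IQR = 6260.00 − 7387.50 = -1127.50.
Upper fence = Q3 + 1.5·IQR = 11185.00 + 7387.50 = 18572.50.
19037 > 18572.50 → outlier.
All remaining values lie within [-1127.50, 18572.50].

19037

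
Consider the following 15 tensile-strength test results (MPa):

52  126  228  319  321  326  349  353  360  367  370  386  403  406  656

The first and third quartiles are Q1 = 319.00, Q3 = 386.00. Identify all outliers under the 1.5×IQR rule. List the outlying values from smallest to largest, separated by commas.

52, 126, 656

IQR = Q3 − Q1 = 386.00 − 319.00 = 67.00.
Lower fence = Q1 − 1.5·IQR = 319.00 − 100.50 = 218.50.
Upper fence = Q3 + 1.5·IQR = 386.00 + 100.50 = 486.50.
52 < 218.50 → outlier.
126 < 218.50 → outlier.
656 > 486.50 → outlier.
All remaining values lie within [218.50, 486.50].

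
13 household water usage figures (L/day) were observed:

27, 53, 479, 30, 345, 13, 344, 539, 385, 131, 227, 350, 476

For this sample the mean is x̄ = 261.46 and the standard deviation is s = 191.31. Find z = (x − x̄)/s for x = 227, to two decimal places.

-0.18

z = (227 − 261.46) / 191.31 = -0.18.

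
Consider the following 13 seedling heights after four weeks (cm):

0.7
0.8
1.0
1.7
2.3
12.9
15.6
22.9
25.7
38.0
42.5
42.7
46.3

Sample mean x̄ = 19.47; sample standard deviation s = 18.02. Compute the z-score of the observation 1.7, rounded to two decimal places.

z = (1.7 − 19.47) / 18.02 = -0.99.

-0.99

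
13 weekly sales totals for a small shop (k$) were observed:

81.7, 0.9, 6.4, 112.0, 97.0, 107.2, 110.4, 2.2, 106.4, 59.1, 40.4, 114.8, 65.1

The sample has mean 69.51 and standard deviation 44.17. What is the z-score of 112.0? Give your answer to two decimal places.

0.96

z = (112.0 − 69.51) / 44.17 = 0.96.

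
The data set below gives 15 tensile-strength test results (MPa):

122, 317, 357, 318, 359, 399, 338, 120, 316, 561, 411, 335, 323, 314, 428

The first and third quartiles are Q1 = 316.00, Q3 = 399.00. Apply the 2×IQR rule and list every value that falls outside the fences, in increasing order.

IQR = Q3 − Q1 = 399.00 − 316.00 = 83.00.
Lower fence = Q1 − 2·IQR = 316.00 − 166.00 = 150.00.
Upper fence = Q3 + 2·IQR = 399.00 + 166.00 = 565.00.
120 < 150.00 → outlier.
122 < 150.00 → outlier.
All remaining values lie within [150.00, 565.00].

120, 122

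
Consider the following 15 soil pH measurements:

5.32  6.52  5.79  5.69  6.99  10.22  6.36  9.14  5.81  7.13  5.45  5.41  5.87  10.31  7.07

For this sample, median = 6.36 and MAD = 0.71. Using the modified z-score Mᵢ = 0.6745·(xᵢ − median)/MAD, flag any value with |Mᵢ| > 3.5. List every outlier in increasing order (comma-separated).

10.22, 10.31

|Mᵢ| > 3.5 ⇔ |xᵢ − 6.36| > 3.5·0.71/0.6745 = 3.68.
So outliers lie outside [2.68, 10.04].
10.22: M = 3.67 → outlier.
10.31: M = 3.75 → outlier.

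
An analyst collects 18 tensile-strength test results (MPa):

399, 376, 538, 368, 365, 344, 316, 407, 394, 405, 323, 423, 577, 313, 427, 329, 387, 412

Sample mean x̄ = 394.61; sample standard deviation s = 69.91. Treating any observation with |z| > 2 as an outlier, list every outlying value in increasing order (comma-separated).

538, 577

Cutoffs at x̄ ± 2s: 394.61 ± 2·69.91 = [254.79, 534.43].
538: z = 2.05, |z| > 2 → outlier.
577: z = 2.61, |z| > 2 → outlier.
Every other value lies within [254.79, 534.43].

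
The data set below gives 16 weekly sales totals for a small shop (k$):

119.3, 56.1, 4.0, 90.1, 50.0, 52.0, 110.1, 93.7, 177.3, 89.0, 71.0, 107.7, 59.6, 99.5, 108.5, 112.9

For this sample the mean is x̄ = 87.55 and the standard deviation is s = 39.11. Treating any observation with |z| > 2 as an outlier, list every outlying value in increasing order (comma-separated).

Cutoffs at x̄ ± 2s: 87.55 ± 2·39.11 = [9.33, 165.77].
4.0: z = -2.14, |z| > 2 → outlier.
177.3: z = 2.29, |z| > 2 → outlier.
Every other value lies within [9.33, 165.77].

4.0, 177.3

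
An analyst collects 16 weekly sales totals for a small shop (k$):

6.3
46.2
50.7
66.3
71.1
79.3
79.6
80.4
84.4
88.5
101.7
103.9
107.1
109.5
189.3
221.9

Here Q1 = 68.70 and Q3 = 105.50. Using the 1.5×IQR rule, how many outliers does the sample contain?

3

IQR = 36.80; fences at 68.70 − 55.20 = 13.50 and 105.50 + 55.20 = 160.70.
Outside the cutoffs: 6.3, 189.3, 221.9.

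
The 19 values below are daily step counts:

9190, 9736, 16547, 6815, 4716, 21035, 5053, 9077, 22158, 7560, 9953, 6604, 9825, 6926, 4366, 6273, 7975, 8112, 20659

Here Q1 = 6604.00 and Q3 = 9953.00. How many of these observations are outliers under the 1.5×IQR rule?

IQR = 3349.00; fences at 6604.00 − 5023.50 = 1580.50 and 9953.00 + 5023.50 = 14976.50.
Outside the cutoffs: 16547, 20659, 21035, 22158.

4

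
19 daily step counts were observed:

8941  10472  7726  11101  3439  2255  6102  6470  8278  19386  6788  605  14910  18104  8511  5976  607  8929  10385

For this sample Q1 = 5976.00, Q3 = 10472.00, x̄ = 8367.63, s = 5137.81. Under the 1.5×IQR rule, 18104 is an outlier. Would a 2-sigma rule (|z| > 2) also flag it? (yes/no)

z = (18104 − 8367.63) / 5137.81 = 1.90.
|z| = 1.90 ≤ 2.

no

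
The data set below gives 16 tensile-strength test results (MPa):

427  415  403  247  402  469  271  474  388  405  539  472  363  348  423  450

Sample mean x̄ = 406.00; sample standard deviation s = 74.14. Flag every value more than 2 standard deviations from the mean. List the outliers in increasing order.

Cutoffs at x̄ ± 2s: 406.00 ± 2·74.14 = [257.72, 554.28].
247: z = -2.14, |z| > 2 → outlier.
Every other value lies within [257.72, 554.28].

247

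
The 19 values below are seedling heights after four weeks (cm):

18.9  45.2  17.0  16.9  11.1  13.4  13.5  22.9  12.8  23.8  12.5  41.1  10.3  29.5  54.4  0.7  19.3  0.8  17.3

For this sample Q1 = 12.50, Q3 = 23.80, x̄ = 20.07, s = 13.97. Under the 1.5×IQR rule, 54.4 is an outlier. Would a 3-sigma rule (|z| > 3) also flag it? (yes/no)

z = (54.4 − 20.07) / 13.97 = 2.46.
|z| = 2.46 ≤ 3.

no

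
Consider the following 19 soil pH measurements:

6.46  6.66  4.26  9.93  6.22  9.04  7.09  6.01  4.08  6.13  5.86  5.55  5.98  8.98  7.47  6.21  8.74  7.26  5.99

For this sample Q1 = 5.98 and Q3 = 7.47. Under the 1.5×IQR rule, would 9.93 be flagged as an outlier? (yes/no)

IQR = Q3 − Q1 = 7.47 − 5.98 = 1.49.
Lower fence = Q1 − 1.5·IQR = 5.98 − 2.235 = 3.745.
Upper fence = Q3 + 1.5·IQR = 7.47 + 2.235 = 9.705.
9.93 lies above the upper fence.

yes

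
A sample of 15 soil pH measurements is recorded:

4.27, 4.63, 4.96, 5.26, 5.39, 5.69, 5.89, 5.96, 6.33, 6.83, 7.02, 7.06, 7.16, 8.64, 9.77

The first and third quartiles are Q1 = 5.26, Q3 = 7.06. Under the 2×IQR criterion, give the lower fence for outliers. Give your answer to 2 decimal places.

IQR = Q3 − Q1 = 7.06 − 5.26 = 1.80.
Lower fence = Q1 − 2·IQR = 5.26 − 3.60 = 1.66.
Upper fence = Q3 + 2·IQR = 7.06 + 3.60 = 10.66.

1.66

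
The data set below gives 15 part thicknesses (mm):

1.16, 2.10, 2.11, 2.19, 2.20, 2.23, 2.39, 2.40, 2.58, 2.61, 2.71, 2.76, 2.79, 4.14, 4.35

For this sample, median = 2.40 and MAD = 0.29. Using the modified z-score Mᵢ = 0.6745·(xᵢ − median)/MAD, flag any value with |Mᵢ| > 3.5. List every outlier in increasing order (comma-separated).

|Mᵢ| > 3.5 ⇔ |xᵢ − 2.40| > 3.5·0.29/0.6745 = 1.50.
So outliers lie outside [0.90, 3.90].
4.14: M = 4.05 → outlier.
4.35: M = 4.54 → outlier.

4.14, 4.35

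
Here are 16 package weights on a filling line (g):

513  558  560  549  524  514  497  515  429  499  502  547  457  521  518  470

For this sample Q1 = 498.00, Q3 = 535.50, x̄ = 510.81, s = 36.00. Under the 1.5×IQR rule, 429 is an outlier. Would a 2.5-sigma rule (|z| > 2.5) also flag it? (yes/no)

no

z = (429 − 510.81) / 36.00 = -2.27.
|z| = 2.27 ≤ 2.5.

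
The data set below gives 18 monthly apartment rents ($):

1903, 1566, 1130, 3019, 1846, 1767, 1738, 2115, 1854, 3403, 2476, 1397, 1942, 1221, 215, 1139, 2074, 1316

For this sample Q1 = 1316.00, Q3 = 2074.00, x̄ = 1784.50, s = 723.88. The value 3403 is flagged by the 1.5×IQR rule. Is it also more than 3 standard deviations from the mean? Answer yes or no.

no

z = (3403 − 1784.50) / 723.88 = 2.24.
|z| = 2.24 ≤ 3.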